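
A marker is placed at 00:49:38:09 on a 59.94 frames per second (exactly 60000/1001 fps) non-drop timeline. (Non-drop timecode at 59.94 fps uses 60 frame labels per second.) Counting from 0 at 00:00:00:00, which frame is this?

Total seconds to the label: (0 × 3600 + 49 × 60 + 38) = 2978.
Frame index = 2978 × 60 + 9 = 178689.

frame 178689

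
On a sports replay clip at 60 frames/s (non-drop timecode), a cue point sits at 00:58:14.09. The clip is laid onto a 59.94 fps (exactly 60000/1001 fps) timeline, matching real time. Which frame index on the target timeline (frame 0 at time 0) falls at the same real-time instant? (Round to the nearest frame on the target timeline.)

Source frame index: (0×3600 + 58×60 + 14) × 60 + 9 = 209649.
Real time: 209649 / (60) = 69883/20 s.
Target frame: (69883/20) × (60000/1001) = 19059000/91 ≈ 209439.560 → 209440.

frame 209440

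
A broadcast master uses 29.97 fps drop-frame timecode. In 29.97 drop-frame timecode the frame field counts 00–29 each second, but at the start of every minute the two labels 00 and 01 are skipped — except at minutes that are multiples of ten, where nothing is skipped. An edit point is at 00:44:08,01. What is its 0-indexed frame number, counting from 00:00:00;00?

79361

As if non-drop at 30 labels/s: (0 × 3600 + 44 × 60 + 8) × 30 + 1 = 79441.
Minute boundaries passed: 44; those not divisible by 10: 44 − 4 = 40; dropped labels = 2 × 40 = 80.
Actual frame index = 79441 − 80 = 79361.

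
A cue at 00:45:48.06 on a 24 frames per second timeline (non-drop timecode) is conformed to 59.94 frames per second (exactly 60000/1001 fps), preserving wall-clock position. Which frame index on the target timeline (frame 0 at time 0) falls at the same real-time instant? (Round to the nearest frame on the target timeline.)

Source frame index: (0×3600 + 45×60 + 48) × 24 + 6 = 65958.
Real time: 65958 / (24) = 10993/4 s.
Target frame: (10993/4) × (60000/1001) = 164895000/1001 ≈ 164730.270 → 164730.

frame 164730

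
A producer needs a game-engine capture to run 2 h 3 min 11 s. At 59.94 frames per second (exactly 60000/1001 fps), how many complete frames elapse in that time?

443016 frames

2 h 3 min 11 s = 7391 s.
Frames = 7391 × 60000/1001 = 443460000/1001 ≈ 443016.9830.
Complete frames: 443016.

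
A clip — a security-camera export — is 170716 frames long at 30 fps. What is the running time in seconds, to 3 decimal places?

5690.533 seconds

Running time = 170716 × 1/30 = 85358/15 s ≈ 5690.533 s.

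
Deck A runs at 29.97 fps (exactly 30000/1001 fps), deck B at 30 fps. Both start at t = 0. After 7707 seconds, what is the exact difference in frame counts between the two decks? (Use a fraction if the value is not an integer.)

A emits 30000/1001 × 7707 = 33030000/143 frames; B emits 30 × 7707 = 231210.
Difference = 33030/143 frames (≈ 230.9790); B is ahead of A.

33030/143 frames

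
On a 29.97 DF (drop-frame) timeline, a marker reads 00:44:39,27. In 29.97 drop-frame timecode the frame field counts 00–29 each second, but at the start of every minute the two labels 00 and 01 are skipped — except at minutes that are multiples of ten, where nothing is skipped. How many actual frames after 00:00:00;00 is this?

Complete 10-minute blocks: 4, each 17982 frames → 71928.
Remaining 4 whole minutes in the current block: 1800 + 3 × 1798 = 7194 frames.
Within the current minute: 39 × 30 + 27 − 2 = 1195 (labels ;00/;01 skipped at this minute). Total = 71928 + 7194 + 1195 = 80317.

80317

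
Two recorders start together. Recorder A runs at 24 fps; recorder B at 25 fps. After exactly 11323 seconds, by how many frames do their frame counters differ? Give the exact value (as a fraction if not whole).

A emits 24 × 11323 = 271752 frames; B emits 25 × 11323 = 283075.
Difference = 11323 frames; B is ahead of A.

11323 frames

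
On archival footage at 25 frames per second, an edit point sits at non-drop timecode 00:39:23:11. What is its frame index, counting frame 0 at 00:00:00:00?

Total seconds to the label: (0 × 3600 + 39 × 60 + 23) = 2363.
Frame index = 2363 × 25 + 11 = 59086.

59086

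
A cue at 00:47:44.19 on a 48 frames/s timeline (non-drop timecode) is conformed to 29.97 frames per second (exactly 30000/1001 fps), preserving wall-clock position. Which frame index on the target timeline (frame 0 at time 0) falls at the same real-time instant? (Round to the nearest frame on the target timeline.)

frame 85846

Source frame index: (0×3600 + 47×60 + 44) × 48 + 19 = 137491.
Real time: 137491 / (48) = 137491/48 s.
Target frame: (137491/48) × (30000/1001) = 85931875/1001 ≈ 85846.029 → 85846.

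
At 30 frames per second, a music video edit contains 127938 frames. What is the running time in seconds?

Running time = 127938 / (30) = 4264.6 s.

4264.6 seconds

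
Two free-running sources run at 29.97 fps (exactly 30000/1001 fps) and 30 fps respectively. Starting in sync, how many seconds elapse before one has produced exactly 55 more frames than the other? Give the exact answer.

11011/6 seconds

The gap grows by |30 − 30000/1001| = 30/1001 frames per second.
Time for a 55-frame gap: 55 ÷ (30/1001) = 11011/6 s.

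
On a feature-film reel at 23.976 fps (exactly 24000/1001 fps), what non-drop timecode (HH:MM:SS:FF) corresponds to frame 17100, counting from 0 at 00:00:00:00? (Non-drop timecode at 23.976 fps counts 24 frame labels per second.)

00:11:52:12

17100 ÷ 24 = 712 full seconds, remainder 12 frames.
712 s = 0 h 11 min 52 s.
Timecode: 00:11:52:12.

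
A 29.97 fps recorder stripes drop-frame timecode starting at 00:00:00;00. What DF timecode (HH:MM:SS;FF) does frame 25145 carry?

Each 10-minute DF block holds 10 × 60 × 30 − 9 × 2 = 17982 frames. 25145 ÷ 17982 → 1 full block, remainder 7163.
Within the partial block the first minute is 1800 frames and each further minute 1798, so 3 further minute boundaries passed. Total skipped labels = 18 × 1 + 2 × 3 = 24.
Non-drop label index = 25145 + 24 = 25169; at 30 labels/s that is 00:13:58:29, i.e. DF 00:13:58;29.

00:13:58;29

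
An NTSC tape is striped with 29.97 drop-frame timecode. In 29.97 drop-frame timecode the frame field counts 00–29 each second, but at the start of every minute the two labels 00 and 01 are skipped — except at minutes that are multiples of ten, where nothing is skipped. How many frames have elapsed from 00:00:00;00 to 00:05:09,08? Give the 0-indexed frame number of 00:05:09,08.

9268

Complete 10-minute blocks: 0, each 17982 frames → 0.
Remaining 5 whole minutes in the current block: 1800 + 4 × 1798 = 8992 frames.
Within the current minute: 9 × 30 + 8 − 2 = 276 (labels ;00/;01 skipped at this minute). Total = 0 + 8992 + 276 = 9268.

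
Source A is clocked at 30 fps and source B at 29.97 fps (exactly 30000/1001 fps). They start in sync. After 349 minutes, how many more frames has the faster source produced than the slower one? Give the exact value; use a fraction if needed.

349 min = 20940 s.
A emits 30 × 20940 = 628200 frames; B emits 30000/1001 × 20940 = 628200000/1001.
Difference = 628200/1001 frames (≈ 627.5724); B is behind A.

628200/1001 frames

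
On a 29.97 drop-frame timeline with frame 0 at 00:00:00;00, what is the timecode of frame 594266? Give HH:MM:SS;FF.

05:30:28;20

Each 10-minute DF block holds 10 × 60 × 30 − 9 × 2 = 17982 frames. 594266 ÷ 17982 → 33 full blocks, remainder 860.
Within the partial block the first minute is 1800 frames and each further minute 1798, so 0 further minute boundaries passed. Total skipped labels = 18 × 33 + 2 × 0 = 594.
Non-drop label index = 594266 + 594 = 594860; at 30 labels/s that is 05:30:28:20, i.e. DF 05:30:28;20.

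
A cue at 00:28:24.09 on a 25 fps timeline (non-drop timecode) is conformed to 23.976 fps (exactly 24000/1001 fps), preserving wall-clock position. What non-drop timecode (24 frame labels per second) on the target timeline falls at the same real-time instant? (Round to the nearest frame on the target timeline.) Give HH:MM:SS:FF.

00:28:22:16

Source frame index: (0×3600 + 28×60 + 24) × 25 + 9 = 42609.
Real time: 42609 / (25) = 42609/25 s.
Target frame: (42609/25) × (24000/1001) = 5843520/143 ≈ 40863.776 → 40864.
At 24 labels/s: frame 40864 → 00:28:22:16.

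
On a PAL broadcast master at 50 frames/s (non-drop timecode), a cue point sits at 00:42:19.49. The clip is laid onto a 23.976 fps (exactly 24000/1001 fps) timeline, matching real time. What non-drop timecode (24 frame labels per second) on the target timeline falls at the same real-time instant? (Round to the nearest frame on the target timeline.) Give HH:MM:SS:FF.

Source frame index: (0×3600 + 42×60 + 19) × 50 + 49 = 126999.
Real time: 126999 / (50) = 126999/50 s.
Target frame: (126999/50) × (24000/1001) = 60959520/1001 ≈ 60898.621 → 60899.
At 24 labels/s: frame 60899 → 00:42:17:11.

00:42:17:11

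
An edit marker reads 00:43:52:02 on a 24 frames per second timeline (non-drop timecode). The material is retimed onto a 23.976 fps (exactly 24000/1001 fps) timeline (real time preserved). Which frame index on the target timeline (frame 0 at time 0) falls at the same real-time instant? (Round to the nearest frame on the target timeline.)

frame 63107

Source frame index: (0×3600 + 43×60 + 52) × 24 + 2 = 63170.
Real time: 63170 / (24) = 31585/12 s.
Target frame: (31585/12) × (24000/1001) = 63170000/1001 ≈ 63106.893 → 63107.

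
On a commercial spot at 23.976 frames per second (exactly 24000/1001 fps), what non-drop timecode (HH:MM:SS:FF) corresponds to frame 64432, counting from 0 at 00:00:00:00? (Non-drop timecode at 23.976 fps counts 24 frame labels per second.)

64432 ÷ 24 = 2684 full seconds, remainder 16 frames.
2684 s = 0 h 44 min 44 s.
Timecode: 00:44:44:16.

00:44:44:16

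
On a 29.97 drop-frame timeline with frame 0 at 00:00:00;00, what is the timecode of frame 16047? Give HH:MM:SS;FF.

00:08:55;13

Ten DF minutes hold 17982 frames, so frame 16047 lies in block 0 (frames 0–17981) with 16047 frames into that block.
The block's first minute is 1800 frames and the rest 1798 each; 16047 frames reaches minute 8, so 0 × 18 + 8 × 2 = 16 labels have been skipped so far.
Adding those back, label number 16047 + 16 = 16063 at 30 labels/s is 535 s + 13 f = 0 h 8 min 55 s frame 13, i.e. 00:08:55;13.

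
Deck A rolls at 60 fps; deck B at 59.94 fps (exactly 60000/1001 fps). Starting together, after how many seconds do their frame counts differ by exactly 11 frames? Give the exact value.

The gap grows by |60000/1001 − 60| = 60/1001 frames per second.
Time for a 11-frame gap: 11 ÷ (60/1001) = 11011/60 s.

11011/60 seconds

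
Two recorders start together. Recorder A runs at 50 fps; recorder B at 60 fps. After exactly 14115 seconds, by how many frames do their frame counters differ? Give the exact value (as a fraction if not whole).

141150 frames

A emits 50 × 14115 = 705750 frames; B emits 60 × 14115 = 846900.
Difference = 141150 frames; B is ahead of A.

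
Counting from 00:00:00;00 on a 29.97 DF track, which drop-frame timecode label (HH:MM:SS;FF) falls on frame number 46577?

Ten DF minutes hold 17982 frames, so frame 46577 lies in block 2 (frames 35964–53945) with 10613 frames into that block.
The block's first minute is 1800 frames and the rest 1798 each; 10613 frames reaches minute 5, so 2 × 18 + 5 × 2 = 46 labels have been skipped so far.
Adding those back, label number 46577 + 46 = 46623 at 30 labels/s is 1554 s + 3 f = 0 h 25 min 54 s frame 3, i.e. 00:25:54;03.

00:25:54;03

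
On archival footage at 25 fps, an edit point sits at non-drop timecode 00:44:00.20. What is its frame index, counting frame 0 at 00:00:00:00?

Total seconds to the label: (0 × 3600 + 44 × 60 + 0) = 2640.
Frame index = 2640 × 25 + 20 = 66020.

frame 66020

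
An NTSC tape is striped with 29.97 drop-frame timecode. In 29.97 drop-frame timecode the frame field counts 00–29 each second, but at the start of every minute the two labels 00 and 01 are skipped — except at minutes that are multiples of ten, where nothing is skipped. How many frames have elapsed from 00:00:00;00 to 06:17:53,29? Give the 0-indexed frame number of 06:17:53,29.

Complete 10-minute blocks: 37, each 17982 frames → 665334.
Remaining 7 whole minutes in the current block: 1800 + 6 × 1798 = 12588 frames.
Within the current minute: 53 × 30 + 29 − 2 = 1617 (labels ;00/;01 skipped at this minute). Total = 665334 + 12588 + 1617 = 679539.

679539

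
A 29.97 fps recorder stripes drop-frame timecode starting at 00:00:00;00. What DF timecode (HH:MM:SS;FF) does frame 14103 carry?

00:07:50;17

Ten DF minutes hold 17982 frames, so frame 14103 lies in block 0 (frames 0–17981) with 14103 frames into that block.
The block's first minute is 1800 frames and the rest 1798 each; 14103 frames reaches minute 7, so 0 × 18 + 7 × 2 = 14 labels have been skipped so far.
Adding those back, label number 14103 + 14 = 14117 at 30 labels/s is 470 s + 17 f = 0 h 7 min 50 s frame 17, i.e. 00:07:50;17.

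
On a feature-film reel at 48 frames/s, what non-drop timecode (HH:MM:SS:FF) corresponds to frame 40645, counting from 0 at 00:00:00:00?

00:14:06:37

40645 ÷ 48 = 846 full seconds, remainder 37 frames.
846 s = 0 h 14 min 6 s.
Timecode: 00:14:06:37.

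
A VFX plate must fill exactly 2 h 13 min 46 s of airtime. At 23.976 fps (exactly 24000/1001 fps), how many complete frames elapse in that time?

2 h 13 min 46 s = 8026 s.
Frames = 8026 × 24000/1001 = 192624000/1001 ≈ 192431.5684.
Complete frames: 192431.

192431 frames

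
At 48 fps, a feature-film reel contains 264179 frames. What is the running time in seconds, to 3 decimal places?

Running time = 264179 × 1/48 = 264179/48 s ≈ 5503.729 s.

5503.729 seconds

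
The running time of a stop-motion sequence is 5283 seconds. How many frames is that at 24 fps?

Frames = 5283 × 24 = 126792.

126792 frames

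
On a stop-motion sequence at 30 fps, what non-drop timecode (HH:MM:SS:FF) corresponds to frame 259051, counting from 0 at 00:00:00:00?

02:23:55:01

259051 ÷ 30 = 8635 full seconds, remainder 1 frame.
8635 s = 2 h 23 min 55 s.
Timecode: 02:23:55:01.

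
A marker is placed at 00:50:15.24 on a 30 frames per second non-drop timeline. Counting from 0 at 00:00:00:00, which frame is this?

90474

Total seconds to the label: (0 × 3600 + 50 × 60 + 15) = 3015.
Frame index = 3015 × 30 + 24 = 90474.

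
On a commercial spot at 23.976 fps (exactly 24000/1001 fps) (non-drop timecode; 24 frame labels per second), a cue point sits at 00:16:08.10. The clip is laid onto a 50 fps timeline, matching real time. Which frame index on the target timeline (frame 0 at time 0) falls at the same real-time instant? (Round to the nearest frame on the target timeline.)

frame 48469

Source frame index: (0×3600 + 16×60 + 8) × 24 + 10 = 23242.
Real time: 23242 / (24000/1001) = 11632621/12000 s.
Target frame: (11632621/12000) × (50) = 11632621/240 ≈ 48469.254 → 48469.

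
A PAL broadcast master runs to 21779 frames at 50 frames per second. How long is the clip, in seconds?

Running time = 21779 / (50) = 435.58 s.

435.58 seconds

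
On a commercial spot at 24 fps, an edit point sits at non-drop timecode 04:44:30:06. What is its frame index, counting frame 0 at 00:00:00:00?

Total seconds to the label: (4 × 3600 + 44 × 60 + 30) = 17070.
Frame index = 17070 × 24 + 6 = 409686.

409686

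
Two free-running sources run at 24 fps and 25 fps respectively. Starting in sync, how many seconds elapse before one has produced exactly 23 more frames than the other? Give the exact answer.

The gap grows by |25 − 24| = 1 frame per second.
Time for a 23-frame gap: 23 ÷ (1) = 23 s.

23 seconds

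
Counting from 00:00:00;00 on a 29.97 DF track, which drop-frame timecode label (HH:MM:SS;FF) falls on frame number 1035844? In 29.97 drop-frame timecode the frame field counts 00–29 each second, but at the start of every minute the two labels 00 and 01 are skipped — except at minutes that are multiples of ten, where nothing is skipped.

09:36:02;22

Each 10-minute DF block holds 10 × 60 × 30 − 9 × 2 = 17982 frames. 1035844 ÷ 17982 → 57 full blocks, remainder 10870.
Within the partial block the first minute is 1800 frames and each further minute 1798, so 6 further minute boundaries passed. Total skipped labels = 18 × 57 + 2 × 6 = 1038.
Non-drop label index = 1035844 + 1038 = 1036882; at 30 labels/s that is 09:36:02:22, i.e. DF 09:36:02;22.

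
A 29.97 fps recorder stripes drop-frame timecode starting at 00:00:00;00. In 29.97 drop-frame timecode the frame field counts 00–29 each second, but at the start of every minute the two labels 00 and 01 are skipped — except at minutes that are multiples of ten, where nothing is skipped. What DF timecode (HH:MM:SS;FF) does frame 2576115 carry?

Ten DF minutes hold 17982 frames, so frame 2576115 lies in block 143 (frames 2571426–2589407) with 4689 frames into that block.
The block's first minute is 1800 frames and the rest 1798 each; 4689 frames reaches minute 2, so 143 × 18 + 2 × 2 = 2578 labels have been skipped so far.
Adding those back, label number 2576115 + 2578 = 2578693 at 30 labels/s is 85956 s + 13 f = 23 h 52 min 36 s frame 13, i.e. 23:52:36;13.

23:52:36;13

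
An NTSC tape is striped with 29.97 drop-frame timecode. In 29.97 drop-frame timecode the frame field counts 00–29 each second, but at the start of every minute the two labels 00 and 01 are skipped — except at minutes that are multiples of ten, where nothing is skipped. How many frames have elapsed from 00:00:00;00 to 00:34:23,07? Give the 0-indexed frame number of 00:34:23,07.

As if non-drop at 30 labels/s: (0 × 3600 + 34 × 60 + 23) × 30 + 7 = 61897.
Minute boundaries passed: 34; those not divisible by 10: 34 − 3 = 31; dropped labels = 2 × 31 = 62.
Actual frame index = 61897 − 62 = 61835.

61835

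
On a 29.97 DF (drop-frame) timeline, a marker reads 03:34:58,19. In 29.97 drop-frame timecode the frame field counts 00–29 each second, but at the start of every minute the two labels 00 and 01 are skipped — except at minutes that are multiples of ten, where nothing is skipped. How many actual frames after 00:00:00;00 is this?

386573

As if non-drop at 30 labels/s: (3 × 3600 + 34 × 60 + 58) × 30 + 19 = 386959.
Minute boundaries passed: 214; those not divisible by 10: 214 − 21 = 193; dropped labels = 2 × 193 = 386.
Actual frame index = 386959 − 386 = 386573.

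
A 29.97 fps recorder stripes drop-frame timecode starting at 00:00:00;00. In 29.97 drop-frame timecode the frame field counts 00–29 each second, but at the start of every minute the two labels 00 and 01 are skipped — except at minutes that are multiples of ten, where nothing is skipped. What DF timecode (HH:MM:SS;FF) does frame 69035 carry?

00:38:23;15

Each 10-minute DF block holds 10 × 60 × 30 − 9 × 2 = 17982 frames. 69035 ÷ 17982 → 3 full blocks, remainder 15089.
Within the partial block the first minute is 1800 frames and each further minute 1798, so 8 further minute boundaries passed. Total skipped labels = 18 × 3 + 2 × 8 = 70.
Non-drop label index = 69035 + 70 = 69105; at 30 labels/s that is 00:38:23:15, i.e. DF 00:38:23;15.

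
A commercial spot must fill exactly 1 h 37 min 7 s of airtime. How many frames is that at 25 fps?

1 h 37 min 7 s = 5827 s.
Frames = 5827 × 25 = 145675.

145675 frames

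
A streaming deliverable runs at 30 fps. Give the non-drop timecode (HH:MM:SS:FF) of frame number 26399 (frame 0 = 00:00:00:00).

00:14:39:29

26399 ÷ 30 = 879 full seconds, remainder 29 frames.
879 s = 0 h 14 min 39 s.
Timecode: 00:14:39:29.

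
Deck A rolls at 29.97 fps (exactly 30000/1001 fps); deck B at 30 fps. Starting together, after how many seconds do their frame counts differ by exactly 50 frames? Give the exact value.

The gap grows by |30 − 30000/1001| = 30/1001 frames per second.
Time for a 50-frame gap: 50 ÷ (30/1001) = 5005/3 s.

5005/3 seconds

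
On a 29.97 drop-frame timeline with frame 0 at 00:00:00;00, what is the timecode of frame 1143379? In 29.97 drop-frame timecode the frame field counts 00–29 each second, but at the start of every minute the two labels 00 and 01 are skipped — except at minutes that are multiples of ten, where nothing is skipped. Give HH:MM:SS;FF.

Each 10-minute DF block holds 10 × 60 × 30 − 9 × 2 = 17982 frames. 1143379 ÷ 17982 → 63 full blocks, remainder 10513.
Within the partial block the first minute is 1800 frames and each further minute 1798, so 5 further minute boundaries passed. Total skipped labels = 18 × 63 + 2 × 5 = 1144.
Non-drop label index = 1143379 + 1144 = 1144523; at 30 labels/s that is 10:35:50:23, i.e. DF 10:35:50;23.

10:35:50;23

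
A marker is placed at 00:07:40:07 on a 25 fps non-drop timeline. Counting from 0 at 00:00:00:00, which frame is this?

Total seconds to the label: (0 × 3600 + 7 × 60 + 40) = 460.
Frame index = 460 × 25 + 7 = 11507.

11507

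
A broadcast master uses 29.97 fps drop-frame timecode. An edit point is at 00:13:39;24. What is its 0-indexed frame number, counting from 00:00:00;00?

24570

Complete 10-minute blocks: 1, each 17982 frames → 17982.
Remaining 3 whole minutes in the current block: 1800 + 2 × 1798 = 5396 frames.
Within the current minute: 39 × 30 + 24 − 2 = 1192 (labels ;00/;01 skipped at this minute). Total = 17982 + 5396 + 1192 = 24570.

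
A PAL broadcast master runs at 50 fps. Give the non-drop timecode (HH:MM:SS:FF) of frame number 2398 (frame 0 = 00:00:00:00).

00:00:47:48

2398 ÷ 50 = 47 full seconds, remainder 48 frames.
47 s = 0 h 0 min 47 s.
Timecode: 00:00:47:48.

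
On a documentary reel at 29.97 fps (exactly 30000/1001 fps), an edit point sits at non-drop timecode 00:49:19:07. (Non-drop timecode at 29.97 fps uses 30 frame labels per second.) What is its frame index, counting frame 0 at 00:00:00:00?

frame 88777

Total seconds to the label: (0 × 3600 + 49 × 60 + 19) = 2959.
Frame index = 2959 × 30 + 7 = 88777.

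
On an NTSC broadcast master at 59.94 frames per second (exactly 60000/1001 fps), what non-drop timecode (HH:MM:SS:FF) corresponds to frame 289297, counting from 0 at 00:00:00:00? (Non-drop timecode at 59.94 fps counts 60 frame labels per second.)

289297 ÷ 60 = 4821 full seconds, remainder 37 frames.
4821 s = 1 h 20 min 21 s.
Timecode: 01:20:21:37.

01:20:21:37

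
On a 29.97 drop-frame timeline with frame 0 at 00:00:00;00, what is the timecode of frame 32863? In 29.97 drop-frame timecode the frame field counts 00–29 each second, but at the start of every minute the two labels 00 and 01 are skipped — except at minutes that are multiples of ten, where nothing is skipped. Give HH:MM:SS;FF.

00:18:16;17

Ten DF minutes hold 17982 frames, so frame 32863 lies in block 1 (frames 17982–35963) with 14881 frames into that block.
The block's first minute is 1800 frames and the rest 1798 each; 14881 frames reaches minute 8, so 1 × 18 + 8 × 2 = 34 labels have been skipped so far.
Adding those back, label number 32863 + 34 = 32897 at 30 labels/s is 1096 s + 17 f = 0 h 18 min 16 s frame 17, i.e. 00:18:16;17.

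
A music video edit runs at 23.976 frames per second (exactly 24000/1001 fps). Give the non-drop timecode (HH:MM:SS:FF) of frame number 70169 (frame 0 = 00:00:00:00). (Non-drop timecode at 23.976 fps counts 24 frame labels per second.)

70169 ÷ 24 = 2923 full seconds, remainder 17 frames.
2923 s = 0 h 48 min 43 s.
Timecode: 00:48:43:17.

00:48:43:17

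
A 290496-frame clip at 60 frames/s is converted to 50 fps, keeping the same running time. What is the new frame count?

242080 frames

Target frames = source frames × (target rate / source rate) = 290496 × (50)/(60) = 290496 × 5/6 = 242080.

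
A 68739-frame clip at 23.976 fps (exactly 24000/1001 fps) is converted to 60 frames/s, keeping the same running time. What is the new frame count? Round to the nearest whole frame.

Frames at target rate = 68739 × (60) / (24000/1001) = 68807739/400 ≈ 172019.348.
Nearest whole frame: 172019.

172019 frames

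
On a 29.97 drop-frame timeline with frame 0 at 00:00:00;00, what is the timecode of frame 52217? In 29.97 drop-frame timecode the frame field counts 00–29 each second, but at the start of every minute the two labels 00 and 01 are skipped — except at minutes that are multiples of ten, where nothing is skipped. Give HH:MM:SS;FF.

Ten DF minutes hold 17982 frames, so frame 52217 lies in block 2 (frames 35964–53945) with 16253 frames into that block.
The block's first minute is 1800 frames and the rest 1798 each; 16253 frames reaches minute 9, so 2 × 18 + 9 × 2 = 54 labels have been skipped so far.
Adding those back, label number 52217 + 54 = 52271 at 30 labels/s is 1742 s + 11 f = 0 h 29 min 2 s frame 11, i.e. 00:29:02;11.

00:29:02;11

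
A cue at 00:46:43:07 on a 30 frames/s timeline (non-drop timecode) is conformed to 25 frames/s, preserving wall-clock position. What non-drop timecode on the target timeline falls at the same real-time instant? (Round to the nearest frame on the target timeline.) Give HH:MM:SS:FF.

00:46:43:06

Source frame index: (0×3600 + 46×60 + 43) × 30 + 7 = 84097.
Real time: 84097 / (30) = 84097/30 s.
Target frame: (84097/30) × (25) = 420485/6 ≈ 70080.833 → 70081.
At 25 labels/s: frame 70081 → 00:46:43:06.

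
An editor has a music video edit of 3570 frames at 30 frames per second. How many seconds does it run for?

119 seconds

Running time = 3570 / (30) = 119 s.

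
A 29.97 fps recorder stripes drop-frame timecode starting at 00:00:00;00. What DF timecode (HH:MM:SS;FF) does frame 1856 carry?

00:01:01;28

Each 10-minute DF block holds 10 × 60 × 30 − 9 × 2 = 17982 frames. 1856 ÷ 17982 → 0 full blocks, remainder 1856.
Within the partial block the first minute is 1800 frames and each further minute 1798, so 1 further minute boundary passed. Total skipped labels = 18 × 0 + 2 × 1 = 2.
Non-drop label index = 1856 + 2 = 1858; at 30 labels/s that is 00:01:01:28, i.e. DF 00:01:01;28.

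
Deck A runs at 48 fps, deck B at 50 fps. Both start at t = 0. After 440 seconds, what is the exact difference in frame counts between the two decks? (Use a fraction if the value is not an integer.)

A emits 48 × 440 = 21120 frames; B emits 50 × 440 = 22000.
Difference = 880 frames; B is ahead of A.

880 frames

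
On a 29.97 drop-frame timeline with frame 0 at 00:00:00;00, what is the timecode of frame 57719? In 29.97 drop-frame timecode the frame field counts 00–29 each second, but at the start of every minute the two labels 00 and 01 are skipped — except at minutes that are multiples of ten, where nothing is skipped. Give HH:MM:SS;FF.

Ten DF minutes hold 17982 frames, so frame 57719 lies in block 3 (frames 53946–71927) with 3773 frames into that block.
The block's first minute is 1800 frames and the rest 1798 each; 3773 frames reaches minute 2, so 3 × 18 + 2 × 2 = 58 labels have been skipped so far.
Adding those back, label number 57719 + 58 = 57777 at 30 labels/s is 1925 s + 27 f = 0 h 32 min 5 s frame 27, i.e. 00:32:05;27.

00:32:05;27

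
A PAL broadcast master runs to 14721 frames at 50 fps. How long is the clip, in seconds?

294.42 seconds

Running time = 14721 / (50) = 294.42 s.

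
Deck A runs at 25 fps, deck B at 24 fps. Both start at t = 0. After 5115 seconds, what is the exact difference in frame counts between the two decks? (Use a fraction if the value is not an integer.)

5115 frames

A emits 25 × 5115 = 127875 frames; B emits 24 × 5115 = 122760.
Difference = 5115 frames; B is behind A.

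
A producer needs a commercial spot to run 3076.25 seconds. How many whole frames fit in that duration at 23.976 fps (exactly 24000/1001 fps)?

Frames = 3076.25 × 24000/1001 = 73830000/1001 ≈ 73756.2438.
Complete frames: 73756.

73756 frames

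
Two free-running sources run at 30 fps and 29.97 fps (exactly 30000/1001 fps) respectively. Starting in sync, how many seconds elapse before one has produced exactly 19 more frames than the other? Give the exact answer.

The gap grows by |30000/1001 − 30| = 30/1001 frames per second.
Time for a 19-frame gap: 19 ÷ (30/1001) = 19019/30 s.

19019/30 seconds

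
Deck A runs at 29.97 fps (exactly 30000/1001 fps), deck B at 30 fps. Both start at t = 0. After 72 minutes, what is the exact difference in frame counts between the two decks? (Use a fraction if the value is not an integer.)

72 min = 4320 s.
A emits 30000/1001 × 4320 = 129600000/1001 frames; B emits 30 × 4320 = 129600.
Difference = 129600/1001 frames (≈ 129.4705); B is ahead of A.

129600/1001 frames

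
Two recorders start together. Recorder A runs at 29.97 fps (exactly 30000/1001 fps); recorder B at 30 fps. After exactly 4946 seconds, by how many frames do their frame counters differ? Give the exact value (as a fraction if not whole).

148380/1001 frames

A emits 30000/1001 × 4946 = 148380000/1001 frames; B emits 30 × 4946 = 148380.
Difference = 148380/1001 frames (≈ 148.2318); B is ahead of A.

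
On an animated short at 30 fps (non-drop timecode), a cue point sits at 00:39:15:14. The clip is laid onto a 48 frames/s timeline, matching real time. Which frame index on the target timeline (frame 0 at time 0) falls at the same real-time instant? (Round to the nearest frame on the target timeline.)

frame 113062

Source frame index: (0×3600 + 39×60 + 15) × 30 + 14 = 70664.
Real time: 70664 / (30) = 35332/15 s.
Target frame: (35332/15) × (48) = 565312/5 ≈ 113062.400 → 113062.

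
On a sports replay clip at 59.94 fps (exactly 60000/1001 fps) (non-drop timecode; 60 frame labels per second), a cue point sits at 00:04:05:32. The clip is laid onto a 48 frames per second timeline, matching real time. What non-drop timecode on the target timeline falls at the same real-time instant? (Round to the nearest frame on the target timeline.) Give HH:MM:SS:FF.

00:04:05:37

Source frame index: (0×3600 + 4×60 + 5) × 60 + 32 = 14732.
Real time: 14732 / (60000/1001) = 3686683/15000 s.
Target frame: (3686683/15000) × (48) = 7373366/625 ≈ 11797.386 → 11797.
At 48 labels/s: frame 11797 → 00:04:05:37.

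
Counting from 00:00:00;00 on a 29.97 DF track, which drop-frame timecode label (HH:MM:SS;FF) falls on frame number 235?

00:00:07;25

Each 10-minute DF block holds 10 × 60 × 30 − 9 × 2 = 17982 frames. 235 ÷ 17982 → 0 full blocks, remainder 235.
Within the partial block the first minute is 1800 frames and each further minute 1798, so 0 further minute boundaries passed. Total skipped labels = 18 × 0 + 2 × 0 = 0.
Non-drop label index = 235 + 0 = 235; at 30 labels/s that is 00:00:07:25, i.e. DF 00:00:07;25.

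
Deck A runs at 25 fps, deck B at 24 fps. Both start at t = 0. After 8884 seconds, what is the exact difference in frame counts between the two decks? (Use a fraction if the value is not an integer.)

A emits 25 × 8884 = 222100 frames; B emits 24 × 8884 = 213216.
Difference = 8884 frames; B is behind A.

8884 frames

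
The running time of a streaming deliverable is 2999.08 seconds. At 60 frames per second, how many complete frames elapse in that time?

Frames = 2999.08 × 60 = 899724/5 ≈ 179944.8000.
Complete frames: 179944.

179944 frames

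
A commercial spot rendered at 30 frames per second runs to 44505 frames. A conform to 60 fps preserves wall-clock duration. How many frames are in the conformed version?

Target frames = source frames × (target rate / source rate) = 44505 × (60)/(30) = 44505 × 2 = 89010.

89010 frames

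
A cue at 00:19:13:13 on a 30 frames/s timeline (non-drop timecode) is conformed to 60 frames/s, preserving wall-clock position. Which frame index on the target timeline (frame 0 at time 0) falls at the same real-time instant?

Source frame index: (0×3600 + 19×60 + 13) × 30 + 13 = 34603.
Real time: 34603 / (30) = 34603/30 s.
Target frame: (34603/30) × (60) = 69206.

frame 69206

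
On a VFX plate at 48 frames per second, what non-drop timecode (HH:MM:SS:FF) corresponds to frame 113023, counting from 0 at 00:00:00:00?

113023 ÷ 48 = 2354 full seconds, remainder 31 frames.
2354 s = 0 h 39 min 14 s.
Timecode: 00:39:14:31.

00:39:14:31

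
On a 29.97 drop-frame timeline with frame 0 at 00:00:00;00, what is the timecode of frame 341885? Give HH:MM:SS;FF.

Ten DF minutes hold 17982 frames, so frame 341885 lies in block 19 (frames 341658–359639) with 227 frames into that block.
The block's first minute is 1800 frames and the rest 1798 each; 227 frames reaches minute 0, so 19 × 18 + 0 × 2 = 342 labels have been skipped so far.
Adding those back, label number 341885 + 342 = 342227 at 30 labels/s is 11407 s + 17 f = 3 h 10 min 7 s frame 17, i.e. 03:10:07;17.

03:10:07;17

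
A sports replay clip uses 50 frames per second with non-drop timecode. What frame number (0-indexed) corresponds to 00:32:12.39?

Total seconds to the label: (0 × 3600 + 32 × 60 + 12) = 1932.
Frame index = 1932 × 50 + 39 = 96639.

frame 96639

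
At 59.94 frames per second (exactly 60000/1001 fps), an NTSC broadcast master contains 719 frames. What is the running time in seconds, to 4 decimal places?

Running time = 719 × 1001/60000 = 719719/60000 s ≈ 11.9953 s.

11.9953 seconds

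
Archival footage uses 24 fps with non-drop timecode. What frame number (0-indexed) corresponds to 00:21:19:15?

frame 30711

Total seconds to the label: (0 × 3600 + 21 × 60 + 19) = 1279.
Frame index = 1279 × 24 + 15 = 30711.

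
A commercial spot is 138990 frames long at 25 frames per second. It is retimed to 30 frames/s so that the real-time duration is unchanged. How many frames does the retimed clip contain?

Target frames = source frames × (target rate / source rate) = 138990 × (30)/(25) = 138990 × 6/5 = 166788.

166788 frames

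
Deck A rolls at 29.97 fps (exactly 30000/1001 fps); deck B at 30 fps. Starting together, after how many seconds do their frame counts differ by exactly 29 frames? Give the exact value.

29029/30 seconds

The gap grows by |30 − 30000/1001| = 30/1001 frames per second.
Time for a 29-frame gap: 29 ÷ (30/1001) = 29029/30 s.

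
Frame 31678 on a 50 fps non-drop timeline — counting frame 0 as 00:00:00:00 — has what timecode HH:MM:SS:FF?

31678 ÷ 50 = 633 full seconds, remainder 28 frames.
633 s = 0 h 10 min 33 s.
Timecode: 00:10:33:28.

00:10:33:28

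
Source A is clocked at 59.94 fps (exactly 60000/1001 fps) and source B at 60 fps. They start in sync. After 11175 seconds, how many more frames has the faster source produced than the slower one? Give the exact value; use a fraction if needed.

A emits 60000/1001 × 11175 = 670500000/1001 frames; B emits 60 × 11175 = 670500.
Difference = 670500/1001 frames (≈ 669.8302); B is ahead of A.

670500/1001 frames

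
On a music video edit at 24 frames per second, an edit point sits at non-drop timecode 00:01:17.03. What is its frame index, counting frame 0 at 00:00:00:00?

Total seconds to the label: (0 × 3600 + 1 × 60 + 17) = 77.
Frame index = 77 × 24 + 3 = 1851.

frame 1851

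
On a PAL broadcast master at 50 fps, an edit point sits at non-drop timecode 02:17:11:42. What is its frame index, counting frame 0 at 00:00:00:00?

frame 411592

Total seconds to the label: (2 × 3600 + 17 × 60 + 11) = 8231.
Frame index = 8231 × 50 + 42 = 411592.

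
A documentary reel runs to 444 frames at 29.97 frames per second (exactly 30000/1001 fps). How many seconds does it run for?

14.8148 seconds

Running time = 444 / (30000/1001) = 14.8148 s.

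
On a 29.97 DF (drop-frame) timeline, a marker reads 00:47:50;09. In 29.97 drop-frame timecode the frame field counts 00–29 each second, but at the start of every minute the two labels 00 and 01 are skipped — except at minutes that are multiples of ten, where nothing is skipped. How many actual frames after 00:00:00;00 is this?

86023

Complete 10-minute blocks: 4, each 17982 frames → 71928.
Remaining 7 whole minutes in the current block: 1800 + 6 × 1798 = 12588 frames.
Within the current minute: 50 × 30 + 9 − 2 = 1507 (labels ;00/;01 skipped at this minute). Total = 71928 + 12588 + 1507 = 86023.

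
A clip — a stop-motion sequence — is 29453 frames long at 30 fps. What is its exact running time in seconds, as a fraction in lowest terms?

29453/30 seconds

Running time = 29453 ÷ (30) = 29453 × 1/30 = 29453/30 s.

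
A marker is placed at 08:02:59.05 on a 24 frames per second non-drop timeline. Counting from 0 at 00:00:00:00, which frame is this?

Total seconds to the label: (8 × 3600 + 2 × 60 + 59) = 28979.
Frame index = 28979 × 24 + 5 = 695501.

frame 695501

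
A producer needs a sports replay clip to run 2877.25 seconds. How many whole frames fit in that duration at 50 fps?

143862 frames

Frames = 2877.25 × 50 = 287725/2 ≈ 143862.5000.
Complete frames: 143862.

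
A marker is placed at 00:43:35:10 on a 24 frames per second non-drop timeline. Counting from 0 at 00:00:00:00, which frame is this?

Total seconds to the label: (0 × 3600 + 43 × 60 + 35) = 2615.
Frame index = 2615 × 24 + 10 = 62770.

62770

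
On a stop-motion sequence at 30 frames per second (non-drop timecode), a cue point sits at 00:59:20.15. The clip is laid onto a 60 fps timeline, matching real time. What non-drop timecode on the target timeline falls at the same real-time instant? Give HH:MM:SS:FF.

00:59:20:30

Source frame index: (0×3600 + 59×60 + 20) × 30 + 15 = 106815.
Real time: 106815 / (30) = 7121/2 s.
Target frame: (7121/2) × (60) = 213630.
At 60 labels/s: frame 213630 → 00:59:20:30.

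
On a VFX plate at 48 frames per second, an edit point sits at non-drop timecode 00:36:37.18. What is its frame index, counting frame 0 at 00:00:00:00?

Total seconds to the label: (0 × 3600 + 36 × 60 + 37) = 2197.
Frame index = 2197 × 48 + 18 = 105474.

frame 105474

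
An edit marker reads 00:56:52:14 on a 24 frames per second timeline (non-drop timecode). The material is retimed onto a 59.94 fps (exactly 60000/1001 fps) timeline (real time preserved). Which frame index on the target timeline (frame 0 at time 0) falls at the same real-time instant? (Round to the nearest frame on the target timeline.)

Source frame index: (0×3600 + 56×60 + 52) × 24 + 14 = 81902.
Real time: 81902 / (24) = 40951/12 s.
Target frame: (40951/12) × (60000/1001) = 204755000/1001 ≈ 204550.450 → 204550.

frame 204550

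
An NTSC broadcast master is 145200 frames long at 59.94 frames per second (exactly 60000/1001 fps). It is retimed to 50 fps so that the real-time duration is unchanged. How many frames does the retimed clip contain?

121121 frames

Target frames = source frames × (target rate / source rate) = 145200 × (50)/(60000/1001) = 145200 × 1001/1200 = 121121.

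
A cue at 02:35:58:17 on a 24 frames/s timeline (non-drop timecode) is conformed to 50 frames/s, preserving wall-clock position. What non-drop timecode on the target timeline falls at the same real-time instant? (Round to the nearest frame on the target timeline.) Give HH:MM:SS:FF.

Source frame index: (2×3600 + 35×60 + 58) × 24 + 17 = 224609.
Real time: 224609 / (24) = 224609/24 s.
Target frame: (224609/24) × (50) = 5615225/12 ≈ 467935.417 → 467935.
At 50 labels/s: frame 467935 → 02:35:58:35.

02:35:58:35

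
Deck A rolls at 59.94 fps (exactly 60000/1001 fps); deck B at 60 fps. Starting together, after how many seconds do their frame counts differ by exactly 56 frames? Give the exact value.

14014/15 seconds

The gap grows by |60 − 60000/1001| = 60/1001 frames per second.
Time for a 56-frame gap: 56 ÷ (60/1001) = 14014/15 s.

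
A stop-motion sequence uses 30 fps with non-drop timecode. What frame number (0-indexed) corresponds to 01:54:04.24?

Total seconds to the label: (1 × 3600 + 54 × 60 + 4) = 6844.
Frame index = 6844 × 30 + 24 = 205344.

frame 205344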